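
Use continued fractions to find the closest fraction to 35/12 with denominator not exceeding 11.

Expand x = 35/12 as a continued fraction with the Euclidean algorithm:
  35 = 2*12 + 11, so a_0 = 2.
  12 = 1*11 + 1, so a_1 = 1.
  11 = 11*1 + 0, so a_2 = 11.
so x = [2; 1, 11].
Convergents (p_i = a_i*p_{i-1} + p_{i-2}, q_i = a_i*q_{i-1} + q_{i-2} with p_{-2}=0, p_{-1}=1, q_{-2}=1, q_{-1}=0), until the denominator exceeds 11:
  i=0: a_0=2, p_0 = 2*1 + 0 = 2, q_0 = 2*0 + 1 = 1.
  i=1: a_1=1, p_1 = 1*2 + 1 = 3, q_1 = 1*1 + 0 = 1.
  i=2: a_2=11, p_2 = 11*3 + 2 = 35, q_2 = 11*1 + 1 = 12.
q_2 = 12 > 11, so the last convergent with denominator <= 11 is p_1/q_1 = 3/1.
The closest fraction with denominator <= 11 is either p_1/q_1 or the intermediate fraction (k*p_1 + p_0)/(k*q_1 + q_0) with the largest k >= 1 whose denominator stays <= 11; these approach x as k grows, and every other convergent or intermediate fraction in range is farther away.
Largest k: floor((11 - q_0)/q_1) = floor((11 - 1)/1) = 10.
That gives (10*3 + 2)/(10*1 + 1) = 32/11.
Compare the errors: |x - 3/1| = |35*1 - 3*12|/(12*1) = 1/12, and |x - 32/11| = |35*11 - 32*12|/(12*11) = 1/132.
Cross-multiplying, 1*12 = 12 < 132 = 1*132, so 1/132 is smaller: the intermediate fraction 32/11 is closer to x than 3/1.

32/11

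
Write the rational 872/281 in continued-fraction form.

Run the Euclidean algorithm on 872 and 281; the successive quotients are the partial quotients a_0, a_1, ... (each step inverts the fractional part left over by the previous one):
  872 = 3*281 + 29, so a_0 = 3.
  281 = 9*29 + 20, so a_1 = 9.
  29 = 1*20 + 9, so a_2 = 1.
  20 = 2*9 + 2, so a_3 = 2.
  9 = 4*2 + 1, so a_4 = 4.
  2 = 2*1 + 0, so a_5 = 2.
The remainder reaches 0 after 6 divisions, so the expansion has 6 partial quotients, read off in order.

[3; 9, 1, 2, 4, 2]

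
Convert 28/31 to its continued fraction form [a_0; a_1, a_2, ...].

Run the Euclidean algorithm on 28 and 31; the successive quotients are the partial quotients a_0, a_1, ... (each step inverts the fractional part left over by the previous one):
  28 = 0*31 + 28, so a_0 = 0.
  31 = 1*28 + 3, so a_1 = 1.
  28 = 9*3 + 1, so a_2 = 9.
  3 = 3*1 + 0, so a_3 = 3.
The remainder reaches 0 after 4 divisions, so the expansion has 4 partial quotients, read off in order.

[0; 1, 9, 3]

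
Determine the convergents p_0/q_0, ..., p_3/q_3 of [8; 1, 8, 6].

8/1, 9/1, 80/9, 489/55

Using the convergent recurrence p_i = a_i*p_{i-1} + p_{i-2}, q_i = a_i*q_{i-1} + q_{i-2} with p_{-2}=0, p_{-1}=1, q_{-2}=1, q_{-1}=0:
  i=0: a_0=8, p_0 = 8*1 + 0 = 8, q_0 = 8*0 + 1 = 1.
  i=1: a_1=1, p_1 = 1*8 + 1 = 9, q_1 = 1*1 + 0 = 1.
  i=2: a_2=8, p_2 = 8*9 + 8 = 80, q_2 = 8*1 + 1 = 9.
  i=3: a_3=6, p_3 = 6*80 + 9 = 489, q_3 = 6*9 + 1 = 55.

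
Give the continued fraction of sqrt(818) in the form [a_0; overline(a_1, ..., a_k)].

[28; overline(1, 1, 1, 1, 56)]

Write x_i = (sqrt(818) + m_i)/d_i with (m_0, d_0) = (0, 1). a_0 = floor(sqrt(818)) = 28, since 28^2 = 784 <= 818 < 841 = 29^2.
Iterate m_{i+1} = d_i*a_i - m_i, d_{i+1} = (818 - m_{i+1}^2)/d_i, a_{i+1} = floor((a_0 + m_{i+1})/d_{i+1}):
  m_1 = 1*28 - 0 = 28, d_1 = (818 - 28^2)/1 = 34/1 = 34, a_1 = floor((28 + 28)/34) = 1.
  m_2 = 34*1 - 28 = 6, d_2 = (818 - 6^2)/34 = 782/34 = 23, a_2 = floor((28 + 6)/23) = 1.
  m_3 = 23*1 - 6 = 17, d_3 = (818 - 17^2)/23 = 529/23 = 23, a_3 = floor((28 + 17)/23) = 1.
  m_4 = 23*1 - 17 = 6, d_4 = (818 - 6^2)/23 = 782/23 = 34, a_4 = floor((28 + 6)/34) = 1.
  m_5 = 34*1 - 6 = 28, d_5 = (818 - 28^2)/34 = 34/34 = 1, a_5 = floor((28 + 28)/1) = 56.
  m_6 = 1*56 - 28 = 28, d_6 = (818 - 28^2)/1 = 34/1 = 34: (m_6, d_6) = (m_1, d_1) = (28, 34), so from here the quotients repeat a_1, ..., a_5; the period length is 5.
Hence the expansion of sqrt(818) is a_0 = 28 followed by the repeating block 1, 1, 1, 1, 56 (period 5).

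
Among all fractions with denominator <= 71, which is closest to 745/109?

Expand x = 745/109 as a continued fraction with the Euclidean algorithm:
  745 = 6*109 + 91, so a_0 = 6.
  109 = 1*91 + 18, so a_1 = 1.
  91 = 5*18 + 1, so a_2 = 5.
  18 = 18*1 + 0, so a_3 = 18.
so x = [6; 1, 5, 18].
Convergents (p_i = a_i*p_{i-1} + p_{i-2}, q_i = a_i*q_{i-1} + q_{i-2} with p_{-2}=0, p_{-1}=1, q_{-2}=1, q_{-1}=0), until the denominator exceeds 71:
  i=0: a_0=6, p_0 = 6*1 + 0 = 6, q_0 = 6*0 + 1 = 1.
  i=1: a_1=1, p_1 = 1*6 + 1 = 7, q_1 = 1*1 + 0 = 1.
  i=2: a_2=5, p_2 = 5*7 + 6 = 41, q_2 = 5*1 + 1 = 6.
  i=3: a_3=18, p_3 = 18*41 + 7 = 745, q_3 = 18*6 + 1 = 109.
q_3 = 109 > 71, so the last convergent with denominator <= 71 is p_2/q_2 = 41/6.
The closest fraction with denominator <= 71 is either p_2/q_2 or the intermediate fraction (k*p_2 + p_1)/(k*q_2 + q_1) with the largest k >= 1 whose denominator stays <= 71; these approach x as k grows, and every other convergent or intermediate fraction in range is farther away.
Largest k: floor((71 - q_1)/q_2) = floor((71 - 1)/6) = 11.
That gives (11*41 + 7)/(11*6 + 1) = 458/67.
Compare the errors: |x - 41/6| = |745*6 - 41*109|/(109*6) = 1/654, and |x - 458/67| = |745*67 - 458*109|/(109*67) = 7/7303.
Cross-multiplying, 7*654 = 4578 < 7303 = 1*7303, so 7/7303 is smaller: the intermediate fraction 458/67 is closer to x than 41/6.

458/67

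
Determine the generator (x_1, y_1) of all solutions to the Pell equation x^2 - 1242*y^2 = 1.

(x, y) = (415151, 11780)

First expand sqrt(1242) as a continued fraction. With x_i = (sqrt(1242) + m_i)/d_i and (m_0, d_0) = (0, 1): a_0 = floor(sqrt(1242)) = 35, since 35^2 = 1225 <= 1242 < 1296 = 36^2.
Iterate m_{i+1} = d_i*a_i - m_i, d_{i+1} = (1242 - m_{i+1}^2)/d_i, a_{i+1} = floor((a_0 + m_{i+1})/d_{i+1}):
  m_1 = 1*35 - 0 = 35, d_1 = (1242 - 35^2)/1 = 17/1 = 17, a_1 = floor((35 + 35)/17) = 4.
  m_2 = 17*4 - 35 = 33, d_2 = (1242 - 33^2)/17 = 153/17 = 9, a_2 = floor((35 + 33)/9) = 7.
  m_3 = 9*7 - 33 = 30, d_3 = (1242 - 30^2)/9 = 342/9 = 38, a_3 = floor((35 + 30)/38) = 1.
  m_4 = 38*1 - 30 = 8, d_4 = (1242 - 8^2)/38 = 1178/38 = 31, a_4 = floor((35 + 8)/31) = 1.
  m_5 = 31*1 - 8 = 23, d_5 = (1242 - 23^2)/31 = 713/31 = 23, a_5 = floor((35 + 23)/23) = 2.
  m_6 = 23*2 - 23 = 23, d_6 = (1242 - 23^2)/23 = 713/23 = 31, a_6 = floor((35 + 23)/31) = 1.
  m_7 = 31*1 - 23 = 8, d_7 = (1242 - 8^2)/31 = 1178/31 = 38, a_7 = floor((35 + 8)/38) = 1.
  m_8 = 38*1 - 8 = 30, d_8 = (1242 - 30^2)/38 = 342/38 = 9, a_8 = floor((35 + 30)/9) = 7.
  m_9 = 9*7 - 30 = 33, d_9 = (1242 - 33^2)/9 = 153/9 = 17, a_9 = floor((35 + 33)/17) = 4.
  m_10 = 17*4 - 33 = 35, d_10 = (1242 - 35^2)/17 = 17/17 = 1, a_10 = floor((35 + 35)/1) = 70.
  m_11 = 1*70 - 35 = 35, d_11 = (1242 - 35^2)/1 = 17/1 = 17: (m_11, d_11) = (m_1, d_1) = (35, 17), so from here the quotients repeat a_1, ..., a_10; the period length is 10.
So sqrt(1242) = [35; (4, 7, 1, 1, 2, 1, 1, 7, 4, 70)] with period length k = 10.
k is even, so the fundamental solution of x^2 - 1242y^2 = 1 is (p_{k-1}, q_{k-1}) = (p_9, q_9); compute convergents through index 9.
Convergents (p_i = a_i*p_{i-1} + p_{i-2}, q_i = a_i*q_{i-1} + q_{i-2} with p_{-2}=0, p_{-1}=1, q_{-2}=1, q_{-1}=0):
  i=0: a_0=35, p_0 = 35*1 + 0 = 35, q_0 = 35*0 + 1 = 1.
  i=1: a_1=4, p_1 = 4*35 + 1 = 141, q_1 = 4*1 + 0 = 4.
  i=2: a_2=7, p_2 = 7*141 + 35 = 1022, q_2 = 7*4 + 1 = 29.
  i=3: a_3=1, p_3 = 1*1022 + 141 = 1163, q_3 = 1*29 + 4 = 33.
  i=4: a_4=1, p_4 = 1*1163 + 1022 = 2185, q_4 = 1*33 + 29 = 62.
  i=5: a_5=2, p_5 = 2*2185 + 1163 = 5533, q_5 = 2*62 + 33 = 157.
  i=6: a_6=1, p_6 = 1*5533 + 2185 = 7718, q_6 = 1*157 + 62 = 219.
  i=7: a_7=1, p_7 = 1*7718 + 5533 = 13251, q_7 = 1*219 + 157 = 376.
  i=8: a_8=7, p_8 = 7*13251 + 7718 = 100475, q_8 = 7*376 + 219 = 2851.
  i=9: a_9=4, p_9 = 4*100475 + 13251 = 415151, q_9 = 4*2851 + 376 = 11780.
Check: 415151^2 - 1242*11780^2 = 172350352801 - 172350352800 = 1, so (x, y) = (415151, 11780) solves the equation, and by the theorem it is the least positive solution.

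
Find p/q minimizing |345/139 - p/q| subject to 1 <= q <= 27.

67/27

Expand x = 345/139 as a continued fraction with the Euclidean algorithm:
  345 = 2*139 + 67, so a_0 = 2.
  139 = 2*67 + 5, so a_1 = 2.
  67 = 13*5 + 2, so a_2 = 13.
  5 = 2*2 + 1, so a_3 = 2.
  2 = 2*1 + 0, so a_4 = 2.
so x = [2; 2, 13, 2, 2].
Convergents (p_i = a_i*p_{i-1} + p_{i-2}, q_i = a_i*q_{i-1} + q_{i-2} with p_{-2}=0, p_{-1}=1, q_{-2}=1, q_{-1}=0), until the denominator exceeds 27:
  i=0: a_0=2, p_0 = 2*1 + 0 = 2, q_0 = 2*0 + 1 = 1.
  i=1: a_1=2, p_1 = 2*2 + 1 = 5, q_1 = 2*1 + 0 = 2.
  i=2: a_2=13, p_2 = 13*5 + 2 = 67, q_2 = 13*2 + 1 = 27.
  i=3: a_3=2, p_3 = 2*67 + 5 = 139, q_3 = 2*27 + 2 = 56.
q_3 = 56 > 27, so the last convergent with denominator <= 27 is p_2/q_2 = 67/27.
The closest fraction with denominator <= 27 is either p_2/q_2 or the intermediate fraction (k*p_2 + p_1)/(k*q_2 + q_1) with the largest k >= 1 whose denominator stays <= 27; these approach x as k grows, and every other convergent or intermediate fraction in range is farther away.
Largest k: floor((27 - q_1)/q_2) = floor((27 - 2)/27) = 0.
Since k = 0, no intermediate fraction beyond p_2/q_2 has denominator <= 27, so the convergent 67/27 is the closest (its error is |345*27 - 67*139|/(139*27) = 2/3753).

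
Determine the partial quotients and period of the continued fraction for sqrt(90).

[9; (2, 18)]

Write x_i = (sqrt(90) + m_i)/d_i with (m_0, d_0) = (0, 1). a_0 = floor(sqrt(90)) = 9, since 9^2 = 81 <= 90 < 100 = 10^2.
Iterate m_{i+1} = d_i*a_i - m_i, d_{i+1} = (90 - m_{i+1}^2)/d_i, a_{i+1} = floor((a_0 + m_{i+1})/d_{i+1}):
  m_1 = 1*9 - 0 = 9, d_1 = (90 - 9^2)/1 = 9/1 = 9, a_1 = floor((9 + 9)/9) = 2.
  m_2 = 9*2 - 9 = 9, d_2 = (90 - 9^2)/9 = 9/9 = 1, a_2 = floor((9 + 9)/1) = 18.
  m_3 = 1*18 - 9 = 9, d_3 = (90 - 9^2)/1 = 9/1 = 9: (m_3, d_3) = (m_1, d_1) = (9, 9), so from here the quotients repeat a_1, a_2; the period length is 2.
Hence the expansion of sqrt(90) is a_0 = 9 followed by the repeating block 2, 18 (period 2).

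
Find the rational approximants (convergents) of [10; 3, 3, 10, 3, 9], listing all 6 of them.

Using the convergent recurrence p_i = a_i*p_{i-1} + p_{i-2}, q_i = a_i*q_{i-1} + q_{i-2} with p_{-2}=0, p_{-1}=1, q_{-2}=1, q_{-1}=0:
  i=0: a_0=10, p_0 = 10*1 + 0 = 10, q_0 = 10*0 + 1 = 1.
  i=1: a_1=3, p_1 = 3*10 + 1 = 31, q_1 = 3*1 + 0 = 3.
  i=2: a_2=3, p_2 = 3*31 + 10 = 103, q_2 = 3*3 + 1 = 10.
  i=3: a_3=10, p_3 = 10*103 + 31 = 1061, q_3 = 10*10 + 3 = 103.
  i=4: a_4=3, p_4 = 3*1061 + 103 = 3286, q_4 = 3*103 + 10 = 319.
  i=5: a_5=9, p_5 = 9*3286 + 1061 = 30635, q_5 = 9*319 + 103 = 2974.

10/1, 31/3, 103/10, 1061/103, 3286/319, 30635/2974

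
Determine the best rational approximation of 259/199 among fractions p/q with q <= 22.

13/10

Expand x = 259/199 as a continued fraction with the Euclidean algorithm:
  259 = 1*199 + 60, so a_0 = 1.
  199 = 3*60 + 19, so a_1 = 3.
  60 = 3*19 + 3, so a_2 = 3.
  19 = 6*3 + 1, so a_3 = 6.
  3 = 3*1 + 0, so a_4 = 3.
so x = [1; 3, 3, 6, 3].
Convergents (p_i = a_i*p_{i-1} + p_{i-2}, q_i = a_i*q_{i-1} + q_{i-2} with p_{-2}=0, p_{-1}=1, q_{-2}=1, q_{-1}=0), until the denominator exceeds 22:
  i=0: a_0=1, p_0 = 1*1 + 0 = 1, q_0 = 1*0 + 1 = 1.
  i=1: a_1=3, p_1 = 3*1 + 1 = 4, q_1 = 3*1 + 0 = 3.
  i=2: a_2=3, p_2 = 3*4 + 1 = 13, q_2 = 3*3 + 1 = 10.
  i=3: a_3=6, p_3 = 6*13 + 4 = 82, q_3 = 6*10 + 3 = 63.
q_3 = 63 > 22, so the last convergent with denominator <= 22 is p_2/q_2 = 13/10.
The closest fraction with denominator <= 22 is either p_2/q_2 or the intermediate fraction (k*p_2 + p_1)/(k*q_2 + q_1) with the largest k >= 1 whose denominator stays <= 22; these approach x as k grows, and every other convergent or intermediate fraction in range is farther away.
Largest k: floor((22 - q_1)/q_2) = floor((22 - 3)/10) = 1.
That gives (1*13 + 4)/(1*10 + 3) = 17/13.
Compare the errors: |x - 13/10| = |259*10 - 13*199|/(199*10) = 3/1990, and |x - 17/13| = |259*13 - 17*199|/(199*13) = 16/2587.
Cross-multiplying, 3*2587 = 7761 < 31840 = 16*1990, so 3/1990 is smaller: the convergent 13/10 is closer to x than 17/13.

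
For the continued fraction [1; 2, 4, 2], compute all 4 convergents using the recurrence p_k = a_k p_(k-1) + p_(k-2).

1/1, 3/2, 13/9, 29/20

Using the convergent recurrence p_i = a_i*p_{i-1} + p_{i-2}, q_i = a_i*q_{i-1} + q_{i-2} with p_{-2}=0, p_{-1}=1, q_{-2}=1, q_{-1}=0:
  i=0: a_0=1, p_0 = 1*1 + 0 = 1, q_0 = 1*0 + 1 = 1.
  i=1: a_1=2, p_1 = 2*1 + 1 = 3, q_1 = 2*1 + 0 = 2.
  i=2: a_2=4, p_2 = 4*3 + 1 = 13, q_2 = 4*2 + 1 = 9.
  i=3: a_3=2, p_3 = 2*13 + 3 = 29, q_3 = 2*9 + 2 = 20.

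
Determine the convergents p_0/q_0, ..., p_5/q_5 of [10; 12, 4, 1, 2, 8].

Using the convergent recurrence p_i = a_i*p_{i-1} + p_{i-2}, q_i = a_i*q_{i-1} + q_{i-2} with p_{-2}=0, p_{-1}=1, q_{-2}=1, q_{-1}=0:
  i=0: a_0=10, p_0 = 10*1 + 0 = 10, q_0 = 10*0 + 1 = 1.
  i=1: a_1=12, p_1 = 12*10 + 1 = 121, q_1 = 12*1 + 0 = 12.
  i=2: a_2=4, p_2 = 4*121 + 10 = 494, q_2 = 4*12 + 1 = 49.
  i=3: a_3=1, p_3 = 1*494 + 121 = 615, q_3 = 1*49 + 12 = 61.
  i=4: a_4=2, p_4 = 2*615 + 494 = 1724, q_4 = 2*61 + 49 = 171.
  i=5: a_5=8, p_5 = 8*1724 + 615 = 14407, q_5 = 8*171 + 61 = 1429.

10/1, 121/12, 494/49, 615/61, 1724/171, 14407/1429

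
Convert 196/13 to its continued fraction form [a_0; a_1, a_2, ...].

Run the Euclidean algorithm on 196 and 13; the successive quotients are the partial quotients a_0, a_1, ... (each step inverts the fractional part left over by the previous one):
  196 = 15*13 + 1, so a_0 = 15.
  13 = 13*1 + 0, so a_1 = 13.
The remainder reaches 0 after 2 divisions, so the expansion has 2 partial quotients, read off in order.

[15; 13]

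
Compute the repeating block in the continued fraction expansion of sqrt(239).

[15; (2, 5, 1, 2, 4, 15, 4, 2, 1, 5, 2, 30)]

Write x_i = (sqrt(239) + m_i)/d_i with (m_0, d_0) = (0, 1). a_0 = floor(sqrt(239)) = 15, since 15^2 = 225 <= 239 < 256 = 16^2.
Iterate m_{i+1} = d_i*a_i - m_i, d_{i+1} = (239 - m_{i+1}^2)/d_i, a_{i+1} = floor((a_0 + m_{i+1})/d_{i+1}):
  m_1 = 1*15 - 0 = 15, d_1 = (239 - 15^2)/1 = 14/1 = 14, a_1 = floor((15 + 15)/14) = 2.
  m_2 = 14*2 - 15 = 13, d_2 = (239 - 13^2)/14 = 70/14 = 5, a_2 = floor((15 + 13)/5) = 5.
  m_3 = 5*5 - 13 = 12, d_3 = (239 - 12^2)/5 = 95/5 = 19, a_3 = floor((15 + 12)/19) = 1.
  m_4 = 19*1 - 12 = 7, d_4 = (239 - 7^2)/19 = 190/19 = 10, a_4 = floor((15 + 7)/10) = 2.
  m_5 = 10*2 - 7 = 13, d_5 = (239 - 13^2)/10 = 70/10 = 7, a_5 = floor((15 + 13)/7) = 4.
  m_6 = 7*4 - 13 = 15, d_6 = (239 - 15^2)/7 = 14/7 = 2, a_6 = floor((15 + 15)/2) = 15.
  m_7 = 2*15 - 15 = 15, d_7 = (239 - 15^2)/2 = 14/2 = 7, a_7 = floor((15 + 15)/7) = 4.
  m_8 = 7*4 - 15 = 13, d_8 = (239 - 13^2)/7 = 70/7 = 10, a_8 = floor((15 + 13)/10) = 2.
  m_9 = 10*2 - 13 = 7, d_9 = (239 - 7^2)/10 = 190/10 = 19, a_9 = floor((15 + 7)/19) = 1.
  m_10 = 19*1 - 7 = 12, d_10 = (239 - 12^2)/19 = 95/19 = 5, a_10 = floor((15 + 12)/5) = 5.
  m_11 = 5*5 - 12 = 13, d_11 = (239 - 13^2)/5 = 70/5 = 14, a_11 = floor((15 + 13)/14) = 2.
  m_12 = 14*2 - 13 = 15, d_12 = (239 - 15^2)/14 = 14/14 = 1, a_12 = floor((15 + 15)/1) = 30.
  m_13 = 1*30 - 15 = 15, d_13 = (239 - 15^2)/1 = 14/1 = 14: (m_13, d_13) = (m_1, d_1) = (15, 14), so from here the quotients repeat a_1, ..., a_12; the period length is 12.
Hence the expansion of sqrt(239) is a_0 = 15 followed by the repeating block 2, 5, 1, 2, 4, 15, 4, 2, 1, 5, 2, 30 (period 12).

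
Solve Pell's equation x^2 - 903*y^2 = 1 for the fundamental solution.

(x, y) = (601, 20)

First expand sqrt(903) as a continued fraction. With x_i = (sqrt(903) + m_i)/d_i and (m_0, d_0) = (0, 1): a_0 = floor(sqrt(903)) = 30, since 30^2 = 900 <= 903 < 961 = 31^2.
Iterate m_{i+1} = d_i*a_i - m_i, d_{i+1} = (903 - m_{i+1}^2)/d_i, a_{i+1} = floor((a_0 + m_{i+1})/d_{i+1}):
  m_1 = 1*30 - 0 = 30, d_1 = (903 - 30^2)/1 = 3/1 = 3, a_1 = floor((30 + 30)/3) = 20.
  m_2 = 3*20 - 30 = 30, d_2 = (903 - 30^2)/3 = 3/3 = 1, a_2 = floor((30 + 30)/1) = 60.
  m_3 = 1*60 - 30 = 30, d_3 = (903 - 30^2)/1 = 3/1 = 3: (m_3, d_3) = (m_1, d_1) = (30, 3), so from here the quotients repeat a_1, a_2; the period length is 2.
So sqrt(903) = [30; (20, 60)] with period length k = 2.
k is even, so the fundamental solution of x^2 - 903y^2 = 1 is (p_{k-1}, q_{k-1}) = (p_1, q_1); compute convergents through index 1.
Convergents (p_i = a_i*p_{i-1} + p_{i-2}, q_i = a_i*q_{i-1} + q_{i-2} with p_{-2}=0, p_{-1}=1, q_{-2}=1, q_{-1}=0):
  i=0: a_0=30, p_0 = 30*1 + 0 = 30, q_0 = 30*0 + 1 = 1.
  i=1: a_1=20, p_1 = 20*30 + 1 = 601, q_1 = 20*1 + 0 = 20.
Check: 601^2 - 903*20^2 = 361201 - 361200 = 1, so (x, y) = (601, 20) solves the equation, and by the theorem it is the least positive solution.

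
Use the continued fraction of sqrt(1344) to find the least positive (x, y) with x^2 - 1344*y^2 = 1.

First expand sqrt(1344) as a continued fraction. With x_i = (sqrt(1344) + m_i)/d_i and (m_0, d_0) = (0, 1): a_0 = floor(sqrt(1344)) = 36, since 36^2 = 1296 <= 1344 < 1369 = 37^2.
Iterate m_{i+1} = d_i*a_i - m_i, d_{i+1} = (1344 - m_{i+1}^2)/d_i, a_{i+1} = floor((a_0 + m_{i+1})/d_{i+1}):
  m_1 = 1*36 - 0 = 36, d_1 = (1344 - 36^2)/1 = 48/1 = 48, a_1 = floor((36 + 36)/48) = 1.
  m_2 = 48*1 - 36 = 12, d_2 = (1344 - 12^2)/48 = 1200/48 = 25, a_2 = floor((36 + 12)/25) = 1.
  m_3 = 25*1 - 12 = 13, d_3 = (1344 - 13^2)/25 = 1175/25 = 47, a_3 = floor((36 + 13)/47) = 1.
  m_4 = 47*1 - 13 = 34, d_4 = (1344 - 34^2)/47 = 188/47 = 4, a_4 = floor((36 + 34)/4) = 17.
  m_5 = 4*17 - 34 = 34, d_5 = (1344 - 34^2)/4 = 188/4 = 47, a_5 = floor((36 + 34)/47) = 1.
  m_6 = 47*1 - 34 = 13, d_6 = (1344 - 13^2)/47 = 1175/47 = 25, a_6 = floor((36 + 13)/25) = 1.
  m_7 = 25*1 - 13 = 12, d_7 = (1344 - 12^2)/25 = 1200/25 = 48, a_7 = floor((36 + 12)/48) = 1.
  m_8 = 48*1 - 12 = 36, d_8 = (1344 - 36^2)/48 = 48/48 = 1, a_8 = floor((36 + 36)/1) = 72.
  m_9 = 1*72 - 36 = 36, d_9 = (1344 - 36^2)/1 = 48/1 = 48: (m_9, d_9) = (m_1, d_1) = (36, 48), so from here the quotients repeat a_1, ..., a_8; the period length is 8.
So sqrt(1344) = [36; (1, 1, 1, 17, 1, 1, 1, 72)] with period length k = 8.
k is even, so the fundamental solution of x^2 - 1344y^2 = 1 is (p_{k-1}, q_{k-1}) = (p_7, q_7); compute convergents through index 7.
Convergents (p_i = a_i*p_{i-1} + p_{i-2}, q_i = a_i*q_{i-1} + q_{i-2} with p_{-2}=0, p_{-1}=1, q_{-2}=1, q_{-1}=0):
  i=0: a_0=36, p_0 = 36*1 + 0 = 36, q_0 = 36*0 + 1 = 1.
  i=1: a_1=1, p_1 = 1*36 + 1 = 37, q_1 = 1*1 + 0 = 1.
  i=2: a_2=1, p_2 = 1*37 + 36 = 73, q_2 = 1*1 + 1 = 2.
  i=3: a_3=1, p_3 = 1*73 + 37 = 110, q_3 = 1*2 + 1 = 3.
  i=4: a_4=17, p_4 = 17*110 + 73 = 1943, q_4 = 17*3 + 2 = 53.
  i=5: a_5=1, p_5 = 1*1943 + 110 = 2053, q_5 = 1*53 + 3 = 56.
  i=6: a_6=1, p_6 = 1*2053 + 1943 = 3996, q_6 = 1*56 + 53 = 109.
  i=7: a_7=1, p_7 = 1*3996 + 2053 = 6049, q_7 = 1*109 + 56 = 165.
Check: 6049^2 - 1344*165^2 = 36590401 - 36590400 = 1, so (x, y) = (6049, 165) solves the equation, and by the theorem it is the least positive solution.

(x, y) = (6049, 165)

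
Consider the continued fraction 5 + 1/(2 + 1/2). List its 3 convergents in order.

5/1, 11/2, 27/5

Using the convergent recurrence p_i = a_i*p_{i-1} + p_{i-2}, q_i = a_i*q_{i-1} + q_{i-2} with p_{-2}=0, p_{-1}=1, q_{-2}=1, q_{-1}=0:
  i=0: a_0=5, p_0 = 5*1 + 0 = 5, q_0 = 5*0 + 1 = 1.
  i=1: a_1=2, p_1 = 2*5 + 1 = 11, q_1 = 2*1 + 0 = 2.
  i=2: a_2=2, p_2 = 2*11 + 5 = 27, q_2 = 2*2 + 1 = 5.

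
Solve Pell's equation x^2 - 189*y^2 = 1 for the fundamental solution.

First expand sqrt(189) as a continued fraction. With x_i = (sqrt(189) + m_i)/d_i and (m_0, d_0) = (0, 1): a_0 = floor(sqrt(189)) = 13, since 13^2 = 169 <= 189 < 196 = 14^2.
Iterate m_{i+1} = d_i*a_i - m_i, d_{i+1} = (189 - m_{i+1}^2)/d_i, a_{i+1} = floor((a_0 + m_{i+1})/d_{i+1}):
  m_1 = 1*13 - 0 = 13, d_1 = (189 - 13^2)/1 = 20/1 = 20, a_1 = floor((13 + 13)/20) = 1.
  m_2 = 20*1 - 13 = 7, d_2 = (189 - 7^2)/20 = 140/20 = 7, a_2 = floor((13 + 7)/7) = 2.
  m_3 = 7*2 - 7 = 7, d_3 = (189 - 7^2)/7 = 140/7 = 20, a_3 = floor((13 + 7)/20) = 1.
  m_4 = 20*1 - 7 = 13, d_4 = (189 - 13^2)/20 = 20/20 = 1, a_4 = floor((13 + 13)/1) = 26.
  m_5 = 1*26 - 13 = 13, d_5 = (189 - 13^2)/1 = 20/1 = 20: (m_5, d_5) = (m_1, d_1) = (13, 20), so from here the quotients repeat a_1, ..., a_4; the period length is 4.
So sqrt(189) = [13; (1, 2, 1, 26)] with period length k = 4.
k is even, so the fundamental solution of x^2 - 189y^2 = 1 is (p_{k-1}, q_{k-1}) = (p_3, q_3); compute convergents through index 3.
Convergents (p_i = a_i*p_{i-1} + p_{i-2}, q_i = a_i*q_{i-1} + q_{i-2} with p_{-2}=0, p_{-1}=1, q_{-2}=1, q_{-1}=0):
  i=0: a_0=13, p_0 = 13*1 + 0 = 13, q_0 = 13*0 + 1 = 1.
  i=1: a_1=1, p_1 = 1*13 + 1 = 14, q_1 = 1*1 + 0 = 1.
  i=2: a_2=2, p_2 = 2*14 + 13 = 41, q_2 = 2*1 + 1 = 3.
  i=3: a_3=1, p_3 = 1*41 + 14 = 55, q_3 = 1*3 + 1 = 4.
Check: 55^2 - 189*4^2 = 3025 - 3024 = 1, so (x, y) = (55, 4) solves the equation, and by the theorem it is the least positive solution.

(x, y) = (55, 4)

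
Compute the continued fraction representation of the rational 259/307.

Run the Euclidean algorithm on 259 and 307; the successive quotients are the partial quotients a_0, a_1, ... (each step inverts the fractional part left over by the previous one):
  259 = 0*307 + 259, so a_0 = 0.
  307 = 1*259 + 48, so a_1 = 1.
  259 = 5*48 + 19, so a_2 = 5.
  48 = 2*19 + 10, so a_3 = 2.
  19 = 1*10 + 9, so a_4 = 1.
  10 = 1*9 + 1, so a_5 = 1.
  9 = 9*1 + 0, so a_6 = 9.
The remainder reaches 0 after 7 divisions, so the expansion has 7 partial quotients, read off in order.

[0; 1, 5, 2, 1, 1, 9]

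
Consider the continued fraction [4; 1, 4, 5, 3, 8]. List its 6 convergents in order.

Using the convergent recurrence p_i = a_i*p_{i-1} + p_{i-2}, q_i = a_i*q_{i-1} + q_{i-2} with p_{-2}=0, p_{-1}=1, q_{-2}=1, q_{-1}=0:
  i=0: a_0=4, p_0 = 4*1 + 0 = 4, q_0 = 4*0 + 1 = 1.
  i=1: a_1=1, p_1 = 1*4 + 1 = 5, q_1 = 1*1 + 0 = 1.
  i=2: a_2=4, p_2 = 4*5 + 4 = 24, q_2 = 4*1 + 1 = 5.
  i=3: a_3=5, p_3 = 5*24 + 5 = 125, q_3 = 5*5 + 1 = 26.
  i=4: a_4=3, p_4 = 3*125 + 24 = 399, q_4 = 3*26 + 5 = 83.
  i=5: a_5=8, p_5 = 8*399 + 125 = 3317, q_5 = 8*83 + 26 = 690.

4/1, 5/1, 24/5, 125/26, 399/83, 3317/690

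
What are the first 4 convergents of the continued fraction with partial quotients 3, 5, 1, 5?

Using the convergent recurrence p_i = a_i*p_{i-1} + p_{i-2}, q_i = a_i*q_{i-1} + q_{i-2} with p_{-2}=0, p_{-1}=1, q_{-2}=1, q_{-1}=0:
  i=0: a_0=3, p_0 = 3*1 + 0 = 3, q_0 = 3*0 + 1 = 1.
  i=1: a_1=5, p_1 = 5*3 + 1 = 16, q_1 = 5*1 + 0 = 5.
  i=2: a_2=1, p_2 = 1*16 + 3 = 19, q_2 = 1*5 + 1 = 6.
  i=3: a_3=5, p_3 = 5*19 + 16 = 111, q_3 = 5*6 + 5 = 35.

3/1, 16/5, 19/6, 111/35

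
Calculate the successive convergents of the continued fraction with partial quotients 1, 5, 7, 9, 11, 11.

Using the convergent recurrence p_i = a_i*p_{i-1} + p_{i-2}, q_i = a_i*q_{i-1} + q_{i-2} with p_{-2}=0, p_{-1}=1, q_{-2}=1, q_{-1}=0:
  i=0: a_0=1, p_0 = 1*1 + 0 = 1, q_0 = 1*0 + 1 = 1.
  i=1: a_1=5, p_1 = 5*1 + 1 = 6, q_1 = 5*1 + 0 = 5.
  i=2: a_2=7, p_2 = 7*6 + 1 = 43, q_2 = 7*5 + 1 = 36.
  i=3: a_3=9, p_3 = 9*43 + 6 = 393, q_3 = 9*36 + 5 = 329.
  i=4: a_4=11, p_4 = 11*393 + 43 = 4366, q_4 = 11*329 + 36 = 3655.
  i=5: a_5=11, p_5 = 11*4366 + 393 = 48419, q_5 = 11*3655 + 329 = 40534.

1/1, 6/5, 43/36, 393/329, 4366/3655, 48419/40534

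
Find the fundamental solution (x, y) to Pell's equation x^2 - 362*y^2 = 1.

First expand sqrt(362) as a continued fraction. With x_i = (sqrt(362) + m_i)/d_i and (m_0, d_0) = (0, 1): a_0 = floor(sqrt(362)) = 19, since 19^2 = 361 <= 362 < 400 = 20^2.
Iterate m_{i+1} = d_i*a_i - m_i, d_{i+1} = (362 - m_{i+1}^2)/d_i, a_{i+1} = floor((a_0 + m_{i+1})/d_{i+1}):
  m_1 = 1*19 - 0 = 19, d_1 = (362 - 19^2)/1 = 1/1 = 1, a_1 = floor((19 + 19)/1) = 38.
  m_2 = 1*38 - 19 = 19, d_2 = (362 - 19^2)/1 = 1/1 = 1: (m_2, d_2) = (m_1, d_1) = (19, 1), so from here the quotient a_1 repeats; the period length is 1.
So sqrt(362) = [19; (38)] with period length k = 1.
k is odd, so (p_{k-1}, q_{k-1}) only solves x^2 - 362y^2 = -1 and the fundamental solution of x^2 - 362y^2 = 1 is (p_{2k-1}, q_{2k-1}) = (p_1, q_1); compute convergents through index 1, running through the period twice.
Convergents (p_i = a_i*p_{i-1} + p_{i-2}, q_i = a_i*q_{i-1} + q_{i-2} with p_{-2}=0, p_{-1}=1, q_{-2}=1, q_{-1}=0):
  i=0: a_0=19, p_0 = 19*1 + 0 = 19, q_0 = 19*0 + 1 = 1.
  i=1: a_1=38, p_1 = 38*19 + 1 = 723, q_1 = 38*1 + 0 = 38.
Indeed p_0^2 - 362*q_0^2 = 361 - 362 = -1, not +1.
Check: 723^2 - 362*38^2 = 522729 - 522728 = 1, so (x, y) = (723, 38) solves the equation, and by the theorem it is the least positive solution.

(x, y) = (723, 38)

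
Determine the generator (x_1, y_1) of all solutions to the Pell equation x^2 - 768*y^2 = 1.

First expand sqrt(768) as a continued fraction. With x_i = (sqrt(768) + m_i)/d_i and (m_0, d_0) = (0, 1): a_0 = floor(sqrt(768)) = 27, since 27^2 = 729 <= 768 < 784 = 28^2.
Iterate m_{i+1} = d_i*a_i - m_i, d_{i+1} = (768 - m_{i+1}^2)/d_i, a_{i+1} = floor((a_0 + m_{i+1})/d_{i+1}):
  m_1 = 1*27 - 0 = 27, d_1 = (768 - 27^2)/1 = 39/1 = 39, a_1 = floor((27 + 27)/39) = 1.
  m_2 = 39*1 - 27 = 12, d_2 = (768 - 12^2)/39 = 624/39 = 16, a_2 = floor((27 + 12)/16) = 2.
  m_3 = 16*2 - 12 = 20, d_3 = (768 - 20^2)/16 = 368/16 = 23, a_3 = floor((27 + 20)/23) = 2.
  m_4 = 23*2 - 20 = 26, d_4 = (768 - 26^2)/23 = 92/23 = 4, a_4 = floor((27 + 26)/4) = 13.
  m_5 = 4*13 - 26 = 26, d_5 = (768 - 26^2)/4 = 92/4 = 23, a_5 = floor((27 + 26)/23) = 2.
  m_6 = 23*2 - 26 = 20, d_6 = (768 - 20^2)/23 = 368/23 = 16, a_6 = floor((27 + 20)/16) = 2.
  m_7 = 16*2 - 20 = 12, d_7 = (768 - 12^2)/16 = 624/16 = 39, a_7 = floor((27 + 12)/39) = 1.
  m_8 = 39*1 - 12 = 27, d_8 = (768 - 27^2)/39 = 39/39 = 1, a_8 = floor((27 + 27)/1) = 54.
  m_9 = 1*54 - 27 = 27, d_9 = (768 - 27^2)/1 = 39/1 = 39: (m_9, d_9) = (m_1, d_1) = (27, 39), so from here the quotients repeat a_1, ..., a_8; the period length is 8.
So sqrt(768) = [27; (1, 2, 2, 13, 2, 2, 1, 54)] with period length k = 8.
k is even, so the fundamental solution of x^2 - 768y^2 = 1 is (p_{k-1}, q_{k-1}) = (p_7, q_7); compute convergents through index 7.
Convergents (p_i = a_i*p_{i-1} + p_{i-2}, q_i = a_i*q_{i-1} + q_{i-2} with p_{-2}=0, p_{-1}=1, q_{-2}=1, q_{-1}=0):
  i=0: a_0=27, p_0 = 27*1 + 0 = 27, q_0 = 27*0 + 1 = 1.
  i=1: a_1=1, p_1 = 1*27 + 1 = 28, q_1 = 1*1 + 0 = 1.
  i=2: a_2=2, p_2 = 2*28 + 27 = 83, q_2 = 2*1 + 1 = 3.
  i=3: a_3=2, p_3 = 2*83 + 28 = 194, q_3 = 2*3 + 1 = 7.
  i=4: a_4=13, p_4 = 13*194 + 83 = 2605, q_4 = 13*7 + 3 = 94.
  i=5: a_5=2, p_5 = 2*2605 + 194 = 5404, q_5 = 2*94 + 7 = 195.
  i=6: a_6=2, p_6 = 2*5404 + 2605 = 13413, q_6 = 2*195 + 94 = 484.
  i=7: a_7=1, p_7 = 1*13413 + 5404 = 18817, q_7 = 1*484 + 195 = 679.
Check: 18817^2 - 768*679^2 = 354079489 - 354079488 = 1, so (x, y) = (18817, 679) solves the equation, and by the theorem it is the least positive solution.

(x, y) = (18817, 679)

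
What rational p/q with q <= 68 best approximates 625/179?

Expand x = 625/179 as a continued fraction with the Euclidean algorithm:
  625 = 3*179 + 88, so a_0 = 3.
  179 = 2*88 + 3, so a_1 = 2.
  88 = 29*3 + 1, so a_2 = 29.
  3 = 3*1 + 0, so a_3 = 3.
so x = [3; 2, 29, 3].
Convergents (p_i = a_i*p_{i-1} + p_{i-2}, q_i = a_i*q_{i-1} + q_{i-2} with p_{-2}=0, p_{-1}=1, q_{-2}=1, q_{-1}=0), until the denominator exceeds 68:
  i=0: a_0=3, p_0 = 3*1 + 0 = 3, q_0 = 3*0 + 1 = 1.
  i=1: a_1=2, p_1 = 2*3 + 1 = 7, q_1 = 2*1 + 0 = 2.
  i=2: a_2=29, p_2 = 29*7 + 3 = 206, q_2 = 29*2 + 1 = 59.
  i=3: a_3=3, p_3 = 3*206 + 7 = 625, q_3 = 3*59 + 2 = 179.
q_3 = 179 > 68, so the last convergent with denominator <= 68 is p_2/q_2 = 206/59.
The closest fraction with denominator <= 68 is either p_2/q_2 or the intermediate fraction (k*p_2 + p_1)/(k*q_2 + q_1) with the largest k >= 1 whose denominator stays <= 68; these approach x as k grows, and every other convergent or intermediate fraction in range is farther away.
Largest k: floor((68 - q_1)/q_2) = floor((68 - 2)/59) = 1.
That gives (1*206 + 7)/(1*59 + 2) = 213/61.
Compare the errors: |x - 206/59| = |625*59 - 206*179|/(179*59) = 1/10561, and |x - 213/61| = |625*61 - 213*179|/(179*61) = 2/10919.
Cross-multiplying, 1*10919 = 10919 < 21122 = 2*10561, so 1/10561 is smaller: the convergent 206/59 is closer to x than 213/61.

206/59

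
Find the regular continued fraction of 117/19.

Run the Euclidean algorithm on 117 and 19; the successive quotients are the partial quotients a_0, a_1, ... (each step inverts the fractional part left over by the previous one):
  117 = 6*19 + 3, so a_0 = 6.
  19 = 6*3 + 1, so a_1 = 6.
  3 = 3*1 + 0, so a_2 = 3.
The remainder reaches 0 after 3 divisions, so the expansion has 3 partial quotients, read off in order.

[6; 6, 3]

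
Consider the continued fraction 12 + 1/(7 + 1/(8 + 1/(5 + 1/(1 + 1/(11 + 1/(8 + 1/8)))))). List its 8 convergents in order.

12/1, 85/7, 692/57, 3545/292, 4237/349, 50152/4131, 405453/33397, 3293776/271307

Using the convergent recurrence p_i = a_i*p_{i-1} + p_{i-2}, q_i = a_i*q_{i-1} + q_{i-2} with p_{-2}=0, p_{-1}=1, q_{-2}=1, q_{-1}=0:
  i=0: a_0=12, p_0 = 12*1 + 0 = 12, q_0 = 12*0 + 1 = 1.
  i=1: a_1=7, p_1 = 7*12 + 1 = 85, q_1 = 7*1 + 0 = 7.
  i=2: a_2=8, p_2 = 8*85 + 12 = 692, q_2 = 8*7 + 1 = 57.
  i=3: a_3=5, p_3 = 5*692 + 85 = 3545, q_3 = 5*57 + 7 = 292.
  i=4: a_4=1, p_4 = 1*3545 + 692 = 4237, q_4 = 1*292 + 57 = 349.
  i=5: a_5=11, p_5 = 11*4237 + 3545 = 50152, q_5 = 11*349 + 292 = 4131.
  i=6: a_6=8, p_6 = 8*50152 + 4237 = 405453, q_6 = 8*4131 + 349 = 33397.
  i=7: a_7=8, p_7 = 8*405453 + 50152 = 3293776, q_7 = 8*33397 + 4131 = 271307.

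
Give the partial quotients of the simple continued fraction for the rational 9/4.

Run the Euclidean algorithm on 9 and 4; the successive quotients are the partial quotients a_0, a_1, ... (each step inverts the fractional part left over by the previous one):
  9 = 2*4 + 1, so a_0 = 2.
  4 = 4*1 + 0, so a_1 = 4.
The remainder reaches 0 after 2 divisions, so the expansion has 2 partial quotients, read off in order.

[2; 4]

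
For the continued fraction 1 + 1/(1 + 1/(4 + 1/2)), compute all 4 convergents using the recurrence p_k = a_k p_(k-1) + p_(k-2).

Using the convergent recurrence p_i = a_i*p_{i-1} + p_{i-2}, q_i = a_i*q_{i-1} + q_{i-2} with p_{-2}=0, p_{-1}=1, q_{-2}=1, q_{-1}=0:
  i=0: a_0=1, p_0 = 1*1 + 0 = 1, q_0 = 1*0 + 1 = 1.
  i=1: a_1=1, p_1 = 1*1 + 1 = 2, q_1 = 1*1 + 0 = 1.
  i=2: a_2=4, p_2 = 4*2 + 1 = 9, q_2 = 4*1 + 1 = 5.
  i=3: a_3=2, p_3 = 2*9 + 2 = 20, q_3 = 2*5 + 1 = 11.

1/1, 2/1, 9/5, 20/11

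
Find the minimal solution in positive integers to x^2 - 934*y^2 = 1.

First expand sqrt(934) as a continued fraction. With x_i = (sqrt(934) + m_i)/d_i and (m_0, d_0) = (0, 1): a_0 = floor(sqrt(934)) = 30, since 30^2 = 900 <= 934 < 961 = 31^2.
Iterate m_{i+1} = d_i*a_i - m_i, d_{i+1} = (934 - m_{i+1}^2)/d_i, a_{i+1} = floor((a_0 + m_{i+1})/d_{i+1}):
  m_1 = 1*30 - 0 = 30, d_1 = (934 - 30^2)/1 = 34/1 = 34, a_1 = floor((30 + 30)/34) = 1.
  m_2 = 34*1 - 30 = 4, d_2 = (934 - 4^2)/34 = 918/34 = 27, a_2 = floor((30 + 4)/27) = 1.
  m_3 = 27*1 - 4 = 23, d_3 = (934 - 23^2)/27 = 405/27 = 15, a_3 = floor((30 + 23)/15) = 3.
  m_4 = 15*3 - 23 = 22, d_4 = (934 - 22^2)/15 = 450/15 = 30, a_4 = floor((30 + 22)/30) = 1.
  m_5 = 30*1 - 22 = 8, d_5 = (934 - 8^2)/30 = 870/30 = 29, a_5 = floor((30 + 8)/29) = 1.
  m_6 = 29*1 - 8 = 21, d_6 = (934 - 21^2)/29 = 493/29 = 17, a_6 = floor((30 + 21)/17) = 3.
  m_7 = 17*3 - 21 = 30, d_7 = (934 - 30^2)/17 = 34/17 = 2, a_7 = floor((30 + 30)/2) = 30.
  m_8 = 2*30 - 30 = 30, d_8 = (934 - 30^2)/2 = 34/2 = 17, a_8 = floor((30 + 30)/17) = 3.
  m_9 = 17*3 - 30 = 21, d_9 = (934 - 21^2)/17 = 493/17 = 29, a_9 = floor((30 + 21)/29) = 1.
  m_10 = 29*1 - 21 = 8, d_10 = (934 - 8^2)/29 = 870/29 = 30, a_10 = floor((30 + 8)/30) = 1.
  m_11 = 30*1 - 8 = 22, d_11 = (934 - 22^2)/30 = 450/30 = 15, a_11 = floor((30 + 22)/15) = 3.
  m_12 = 15*3 - 22 = 23, d_12 = (934 - 23^2)/15 = 405/15 = 27, a_12 = floor((30 + 23)/27) = 1.
  m_13 = 27*1 - 23 = 4, d_13 = (934 - 4^2)/27 = 918/27 = 34, a_13 = floor((30 + 4)/34) = 1.
  m_14 = 34*1 - 4 = 30, d_14 = (934 - 30^2)/34 = 34/34 = 1, a_14 = floor((30 + 30)/1) = 60.
  m_15 = 1*60 - 30 = 30, d_15 = (934 - 30^2)/1 = 34/1 = 34: (m_15, d_15) = (m_1, d_1) = (30, 34), so from here the quotients repeat a_1, ..., a_14; the period length is 14.
So sqrt(934) = [30; (1, 1, 3, 1, 1, 3, 30, 3, 1, 1, 3, 1, 1, 60)] with period length k = 14.
k is even, so the fundamental solution of x^2 - 934y^2 = 1 is (p_{k-1}, q_{k-1}) = (p_13, q_13); compute convergents through index 13.
Convergents (p_i = a_i*p_{i-1} + p_{i-2}, q_i = a_i*q_{i-1} + q_{i-2} with p_{-2}=0, p_{-1}=1, q_{-2}=1, q_{-1}=0):
  i=0: a_0=30, p_0 = 30*1 + 0 = 30, q_0 = 30*0 + 1 = 1.
  i=1: a_1=1, p_1 = 1*30 + 1 = 31, q_1 = 1*1 + 0 = 1.
  i=2: a_2=1, p_2 = 1*31 + 30 = 61, q_2 = 1*1 + 1 = 2.
  i=3: a_3=3, p_3 = 3*61 + 31 = 214, q_3 = 3*2 + 1 = 7.
  i=4: a_4=1, p_4 = 1*214 + 61 = 275, q_4 = 1*7 + 2 = 9.
  i=5: a_5=1, p_5 = 1*275 + 214 = 489, q_5 = 1*9 + 7 = 16.
  i=6: a_6=3, p_6 = 3*489 + 275 = 1742, q_6 = 3*16 + 9 = 57.
  i=7: a_7=30, p_7 = 30*1742 + 489 = 52749, q_7 = 30*57 + 16 = 1726.
  i=8: a_8=3, p_8 = 3*52749 + 1742 = 159989, q_8 = 3*1726 + 57 = 5235.
  i=9: a_9=1, p_9 = 1*159989 + 52749 = 212738, q_9 = 1*5235 + 1726 = 6961.
  i=10: a_10=1, p_10 = 1*212738 + 159989 = 372727, q_10 = 1*6961 + 5235 = 12196.
  i=11: a_11=3, p_11 = 3*372727 + 212738 = 1330919, q_11 = 3*12196 + 6961 = 43549.
  i=12: a_12=1, p_12 = 1*1330919 + 372727 = 1703646, q_12 = 1*43549 + 12196 = 55745.
  i=13: a_13=1, p_13 = 1*1703646 + 1330919 = 3034565, q_13 = 1*55745 + 43549 = 99294.
Check: 3034565^2 - 934*99294^2 = 9208584739225 - 9208584739224 = 1, so (x, y) = (3034565, 99294) solves the equation, and by the theorem it is the least positive solution.

(x, y) = (3034565, 99294)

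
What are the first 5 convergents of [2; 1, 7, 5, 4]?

Using the convergent recurrence p_i = a_i*p_{i-1} + p_{i-2}, q_i = a_i*q_{i-1} + q_{i-2} with p_{-2}=0, p_{-1}=1, q_{-2}=1, q_{-1}=0:
  i=0: a_0=2, p_0 = 2*1 + 0 = 2, q_0 = 2*0 + 1 = 1.
  i=1: a_1=1, p_1 = 1*2 + 1 = 3, q_1 = 1*1 + 0 = 1.
  i=2: a_2=7, p_2 = 7*3 + 2 = 23, q_2 = 7*1 + 1 = 8.
  i=3: a_3=5, p_3 = 5*23 + 3 = 118, q_3 = 5*8 + 1 = 41.
  i=4: a_4=4, p_4 = 4*118 + 23 = 495, q_4 = 4*41 + 8 = 172.

2/1, 3/1, 23/8, 118/41, 495/172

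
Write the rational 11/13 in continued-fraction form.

Run the Euclidean algorithm on 11 and 13; the successive quotients are the partial quotients a_0, a_1, ... (each step inverts the fractional part left over by the previous one):
  11 = 0*13 + 11, so a_0 = 0.
  13 = 1*11 + 2, so a_1 = 1.
  11 = 5*2 + 1, so a_2 = 5.
  2 = 2*1 + 0, so a_3 = 2.
The remainder reaches 0 after 4 divisions, so the expansion has 4 partial quotients, read off in order.

[0; 1, 5, 2]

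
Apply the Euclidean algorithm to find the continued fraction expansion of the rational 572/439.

[1; 3, 3, 3, 13]

Run the Euclidean algorithm on 572 and 439; the successive quotients are the partial quotients a_0, a_1, ... (each step inverts the fractional part left over by the previous one):
  572 = 1*439 + 133, so a_0 = 1.
  439 = 3*133 + 40, so a_1 = 3.
  133 = 3*40 + 13, so a_2 = 3.
  40 = 3*13 + 1, so a_3 = 3.
  13 = 13*1 + 0, so a_4 = 13.
The remainder reaches 0 after 5 divisions, so the expansion has 5 partial quotients, read off in order.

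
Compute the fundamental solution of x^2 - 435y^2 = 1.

First expand sqrt(435) as a continued fraction. With x_i = (sqrt(435) + m_i)/d_i and (m_0, d_0) = (0, 1): a_0 = floor(sqrt(435)) = 20, since 20^2 = 400 <= 435 < 441 = 21^2.
Iterate m_{i+1} = d_i*a_i - m_i, d_{i+1} = (435 - m_{i+1}^2)/d_i, a_{i+1} = floor((a_0 + m_{i+1})/d_{i+1}):
  m_1 = 1*20 - 0 = 20, d_1 = (435 - 20^2)/1 = 35/1 = 35, a_1 = floor((20 + 20)/35) = 1.
  m_2 = 35*1 - 20 = 15, d_2 = (435 - 15^2)/35 = 210/35 = 6, a_2 = floor((20 + 15)/6) = 5.
  m_3 = 6*5 - 15 = 15, d_3 = (435 - 15^2)/6 = 210/6 = 35, a_3 = floor((20 + 15)/35) = 1.
  m_4 = 35*1 - 15 = 20, d_4 = (435 - 20^2)/35 = 35/35 = 1, a_4 = floor((20 + 20)/1) = 40.
  m_5 = 1*40 - 20 = 20, d_5 = (435 - 20^2)/1 = 35/1 = 35: (m_5, d_5) = (m_1, d_1) = (20, 35), so from here the quotients repeat a_1, ..., a_4; the period length is 4.
So sqrt(435) = [20; (1, 5, 1, 40)] with period length k = 4.
k is even, so the fundamental solution of x^2 - 435y^2 = 1 is (p_{k-1}, q_{k-1}) = (p_3, q_3); compute convergents through index 3.
Convergents (p_i = a_i*p_{i-1} + p_{i-2}, q_i = a_i*q_{i-1} + q_{i-2} with p_{-2}=0, p_{-1}=1, q_{-2}=1, q_{-1}=0):
  i=0: a_0=20, p_0 = 20*1 + 0 = 20, q_0 = 20*0 + 1 = 1.
  i=1: a_1=1, p_1 = 1*20 + 1 = 21, q_1 = 1*1 + 0 = 1.
  i=2: a_2=5, p_2 = 5*21 + 20 = 125, q_2 = 5*1 + 1 = 6.
  i=3: a_3=1, p_3 = 1*125 + 21 = 146, q_3 = 1*6 + 1 = 7.
Check: 146^2 - 435*7^2 = 21316 - 21315 = 1, so (x, y) = (146, 7) solves the equation, and by the theorem it is the least positive solution.

(x, y) = (146, 7)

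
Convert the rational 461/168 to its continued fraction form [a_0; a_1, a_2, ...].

Run the Euclidean algorithm on 461 and 168; the successive quotients are the partial quotients a_0, a_1, ... (each step inverts the fractional part left over by the previous one):
  461 = 2*168 + 125, so a_0 = 2.
  168 = 1*125 + 43, so a_1 = 1.
  125 = 2*43 + 39, so a_2 = 2.
  43 = 1*39 + 4, so a_3 = 1.
  39 = 9*4 + 3, so a_4 = 9.
  4 = 1*3 + 1, so a_5 = 1.
  3 = 3*1 + 0, so a_6 = 3.
The remainder reaches 0 after 7 divisions, so the expansion has 7 partial quotients, read off in order.

[2; 1, 2, 1, 9, 1, 3]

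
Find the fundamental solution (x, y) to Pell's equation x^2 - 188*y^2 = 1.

(x, y) = (4607, 336)

First expand sqrt(188) as a continued fraction. With x_i = (sqrt(188) + m_i)/d_i and (m_0, d_0) = (0, 1): a_0 = floor(sqrt(188)) = 13, since 13^2 = 169 <= 188 < 196 = 14^2.
Iterate m_{i+1} = d_i*a_i - m_i, d_{i+1} = (188 - m_{i+1}^2)/d_i, a_{i+1} = floor((a_0 + m_{i+1})/d_{i+1}):
  m_1 = 1*13 - 0 = 13, d_1 = (188 - 13^2)/1 = 19/1 = 19, a_1 = floor((13 + 13)/19) = 1.
  m_2 = 19*1 - 13 = 6, d_2 = (188 - 6^2)/19 = 152/19 = 8, a_2 = floor((13 + 6)/8) = 2.
  m_3 = 8*2 - 6 = 10, d_3 = (188 - 10^2)/8 = 88/8 = 11, a_3 = floor((13 + 10)/11) = 2.
  m_4 = 11*2 - 10 = 12, d_4 = (188 - 12^2)/11 = 44/11 = 4, a_4 = floor((13 + 12)/4) = 6.
  m_5 = 4*6 - 12 = 12, d_5 = (188 - 12^2)/4 = 44/4 = 11, a_5 = floor((13 + 12)/11) = 2.
  m_6 = 11*2 - 12 = 10, d_6 = (188 - 10^2)/11 = 88/11 = 8, a_6 = floor((13 + 10)/8) = 2.
  m_7 = 8*2 - 10 = 6, d_7 = (188 - 6^2)/8 = 152/8 = 19, a_7 = floor((13 + 6)/19) = 1.
  m_8 = 19*1 - 6 = 13, d_8 = (188 - 13^2)/19 = 19/19 = 1, a_8 = floor((13 + 13)/1) = 26.
  m_9 = 1*26 - 13 = 13, d_9 = (188 - 13^2)/1 = 19/1 = 19: (m_9, d_9) = (m_1, d_1) = (13, 19), so from here the quotients repeat a_1, ..., a_8; the period length is 8.
So sqrt(188) = [13; (1, 2, 2, 6, 2, 2, 1, 26)] with period length k = 8.
k is even, so the fundamental solution of x^2 - 188y^2 = 1 is (p_{k-1}, q_{k-1}) = (p_7, q_7); compute convergents through index 7.
Convergents (p_i = a_i*p_{i-1} + p_{i-2}, q_i = a_i*q_{i-1} + q_{i-2} with p_{-2}=0, p_{-1}=1, q_{-2}=1, q_{-1}=0):
  i=0: a_0=13, p_0 = 13*1 + 0 = 13, q_0 = 13*0 + 1 = 1.
  i=1: a_1=1, p_1 = 1*13 + 1 = 14, q_1 = 1*1 + 0 = 1.
  i=2: a_2=2, p_2 = 2*14 + 13 = 41, q_2 = 2*1 + 1 = 3.
  i=3: a_3=2, p_3 = 2*41 + 14 = 96, q_3 = 2*3 + 1 = 7.
  i=4: a_4=6, p_4 = 6*96 + 41 = 617, q_4 = 6*7 + 3 = 45.
  i=5: a_5=2, p_5 = 2*617 + 96 = 1330, q_5 = 2*45 + 7 = 97.
  i=6: a_6=2, p_6 = 2*1330 + 617 = 3277, q_6 = 2*97 + 45 = 239.
  i=7: a_7=1, p_7 = 1*3277 + 1330 = 4607, q_7 = 1*239 + 97 = 336.
Check: 4607^2 - 188*336^2 = 21224449 - 21224448 = 1, so (x, y) = (4607, 336) solves the equation, and by the theorem it is the least positive solution.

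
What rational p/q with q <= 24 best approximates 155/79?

Expand x = 155/79 as a continued fraction with the Euclidean algorithm:
  155 = 1*79 + 76, so a_0 = 1.
  79 = 1*76 + 3, so a_1 = 1.
  76 = 25*3 + 1, so a_2 = 25.
  3 = 3*1 + 0, so a_3 = 3.
so x = [1; 1, 25, 3].
Convergents (p_i = a_i*p_{i-1} + p_{i-2}, q_i = a_i*q_{i-1} + q_{i-2} with p_{-2}=0, p_{-1}=1, q_{-2}=1, q_{-1}=0), until the denominator exceeds 24:
  i=0: a_0=1, p_0 = 1*1 + 0 = 1, q_0 = 1*0 + 1 = 1.
  i=1: a_1=1, p_1 = 1*1 + 1 = 2, q_1 = 1*1 + 0 = 1.
  i=2: a_2=25, p_2 = 25*2 + 1 = 51, q_2 = 25*1 + 1 = 26.
q_2 = 26 > 24, so the last convergent with denominator <= 24 is p_1/q_1 = 2/1.
The closest fraction with denominator <= 24 is either p_1/q_1 or the intermediate fraction (k*p_1 + p_0)/(k*q_1 + q_0) with the largest k >= 1 whose denominator stays <= 24; these approach x as k grows, and every other convergent or intermediate fraction in range is farther away.
Largest k: floor((24 - q_0)/q_1) = floor((24 - 1)/1) = 23.
That gives (23*2 + 1)/(23*1 + 1) = 47/24.
Compare the errors: |x - 2/1| = |155*1 - 2*79|/(79*1) = 3/79, and |x - 47/24| = |155*24 - 47*79|/(79*24) = 7/1896.
Cross-multiplying, 7*79 = 553 < 5688 = 3*1896, so 7/1896 is smaller: the intermediate fraction 47/24 is closer to x than 2/1.

47/24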